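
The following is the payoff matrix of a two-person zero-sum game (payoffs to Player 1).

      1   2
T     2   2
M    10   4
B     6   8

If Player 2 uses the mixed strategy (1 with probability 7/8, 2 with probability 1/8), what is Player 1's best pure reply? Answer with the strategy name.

M

Expected payoff of T: (7/8)·2 + (1/8)·2 = 2.
Expected payoff of M: (7/8)·10 + (1/8)·4 = 37/4.
Expected payoff of B: (7/8)·6 + (1/8)·8 = 25/4.
The largest is 37/4, so Player 1's best response is M.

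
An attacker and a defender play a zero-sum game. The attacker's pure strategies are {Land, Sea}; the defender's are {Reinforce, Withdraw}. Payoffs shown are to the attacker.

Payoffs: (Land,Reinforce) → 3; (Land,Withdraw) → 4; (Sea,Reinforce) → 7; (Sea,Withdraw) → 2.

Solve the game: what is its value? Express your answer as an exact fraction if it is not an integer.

Row minima: Land → 3, Sea → 2; maximin = 3.
Column maxima: Reinforce → 7, Withdraw → 4; minimax = 4.
3 ≠ 4, so there is no saddle point; optimal play is mixed.
Let the attacker play Land with probability p. Expected payoff against Reinforce: 3p + 7(1−p) = −4p + 7; against Withdraw: 4p + 2(1−p) = 2p + 2.
Setting these equal: −4p + 7 = 2p + 2 ⇒ −6p = -5 ⇒ p = 5/6, and the value is (-4)·(5/6) + 7 = 11/3.
For the defender: with q = P(Reinforce), equating Land's and Sea's payoffs gives −q + 4 = 5q + 2 ⇒ q = 1/3.

11/3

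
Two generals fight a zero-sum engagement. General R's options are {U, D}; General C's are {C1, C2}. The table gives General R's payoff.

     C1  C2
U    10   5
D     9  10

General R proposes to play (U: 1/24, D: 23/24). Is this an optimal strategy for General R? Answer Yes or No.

No

Against C1 this mix gives (1/24)·10 + (23/24)·9 = 217/24.
Against C2 this mix gives (1/24)·5 + (23/24)·10 = 235/24.
General C will play C1, holding General R to 217/24. Shifting weight toward the row that does better against C1 would raise this floor (the equalizing mix achieves 55/6 against both C1 and C2), so the proposed strategy is not optimal.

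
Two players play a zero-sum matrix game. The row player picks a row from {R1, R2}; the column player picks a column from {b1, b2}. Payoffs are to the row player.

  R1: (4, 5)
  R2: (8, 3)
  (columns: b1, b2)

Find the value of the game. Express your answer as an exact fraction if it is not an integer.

Row minima: R1 → 4, R2 → 3; maximin = 4.
Column maxima: b1 → 8, b2 → 5; minimax = 5.
4 ≠ 5, so there is no saddle point; optimal play is mixed.
Let the row player play R1 with probability p. Expected payoff against b1: 4p + 8(1−p) = −4p + 8; against b2: 5p + 3(1−p) = 2p + 3.
Setting these equal: −4p + 8 = 2p + 3 ⇒ −6p = -5 ⇒ p = 5/6, and the value is (-4)·(5/6) + 8 = 14/3.
For the column player: with q = P(b1), equating R1's and R2's payoffs gives −q + 5 = 5q + 3 ⇒ q = 1/3.

14/3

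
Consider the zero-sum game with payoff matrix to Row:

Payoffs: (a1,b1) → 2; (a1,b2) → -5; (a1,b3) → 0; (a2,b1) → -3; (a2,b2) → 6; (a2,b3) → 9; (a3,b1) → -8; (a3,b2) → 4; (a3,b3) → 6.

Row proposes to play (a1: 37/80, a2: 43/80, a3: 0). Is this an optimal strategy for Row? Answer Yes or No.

Against b1 this mix gives (37/80)·2 + (43/80)·(-3) = -11/16.
Against b2 this mix gives (37/80)·(-5) + (43/80)·6 = 73/80.
Against b3 this mix gives (37/80)·0 + (43/80)·9 = 387/80.
Column will play b1, holding Row to -11/16. Shifting weight toward the row that does better against b1 would raise this floor (the equalizing mix achieves -3/16 against both b1 and b2), so the proposed strategy is not optimal.

No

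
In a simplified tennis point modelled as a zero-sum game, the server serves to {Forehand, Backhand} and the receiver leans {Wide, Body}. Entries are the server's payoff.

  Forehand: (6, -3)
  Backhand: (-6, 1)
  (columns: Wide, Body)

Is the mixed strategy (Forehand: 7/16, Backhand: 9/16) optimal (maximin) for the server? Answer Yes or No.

Against Wide this mix gives (7/16)·6 + (9/16)·(-6) = -3/4.
Against Body this mix gives (7/16)·(-3) + (9/16)·1 = -3/4.
All of the receiver's active replies (Wide, Body) yield -3/4, and no column does worse for the server. The mix makes the receiver indifferent and guarantees -3/4, so it is optimal.

Yes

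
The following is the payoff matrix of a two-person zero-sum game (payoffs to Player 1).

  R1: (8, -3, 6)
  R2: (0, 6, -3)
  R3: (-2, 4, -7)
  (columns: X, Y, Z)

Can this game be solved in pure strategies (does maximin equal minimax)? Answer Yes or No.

Row minima: R1 → -3, R2 → -3, R3 → -7; maximin = -3.
Column maxima: X → 8, Y → 6, Z → 6; minimax = 6.
-3 ≠ 6, so no pure-strategy equilibrium exists.

No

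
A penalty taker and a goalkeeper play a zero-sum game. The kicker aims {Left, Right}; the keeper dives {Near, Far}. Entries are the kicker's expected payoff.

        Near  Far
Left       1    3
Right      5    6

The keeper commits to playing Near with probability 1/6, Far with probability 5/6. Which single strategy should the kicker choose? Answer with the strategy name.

Expected payoff of Left: (1/6)·1 + (5/6)·3 = 8/3.
Expected payoff of Right: (1/6)·5 + (5/6)·6 = 35/6.
The largest is 35/6, so the kicker's best response is Right.

Right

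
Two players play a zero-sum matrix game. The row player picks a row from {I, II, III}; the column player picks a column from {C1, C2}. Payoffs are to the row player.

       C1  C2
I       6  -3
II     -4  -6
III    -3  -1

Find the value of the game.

Row minima: I → -3, II → -6, III → -3; maximin = -3.
Column maxima: C1 → 6, C2 → -1; minimax = -1.
-3 ≠ -1, so there is no saddle point; optimal play is mixed.
II is strictly dominated by I, so the row player never plays it.
On the remaining 2×2 (I, III vs C1, C2):
Let the row player play I with probability p. Expected payoff against C1: 6p + (-3)(1−p) = 9p − 3; against C2: (-3)p + (-1)(1−p) = −2p − 1.
Setting these equal: 9p − 3 = −2p − 1 ⇒ 11p = 2 ⇒ p = 2/11, and the value is (9)·(2/11) − 3 = -15/11.
For the column player: with q = P(C1), equating I's and III's payoffs gives 9q − 3 = −2q − 1 ⇒ q = 2/11.

-15/11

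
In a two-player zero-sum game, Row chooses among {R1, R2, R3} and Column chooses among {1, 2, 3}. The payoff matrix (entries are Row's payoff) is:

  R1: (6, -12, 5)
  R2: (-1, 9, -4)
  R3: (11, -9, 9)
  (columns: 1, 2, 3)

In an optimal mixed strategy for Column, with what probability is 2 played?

Row minima: R1 → -12, R2 → -4, R3 → -9; maximin = -4.
Column maxima: 1 → 11, 2 → 9, 3 → 9; minimax = 9.
-4 ≠ 9, so there is no saddle point; optimal play is mixed.
R1 is strictly dominated by R3, so Row never plays it.
1 is strictly dominated by 3 (it gives Row strictly more in every row), so Column never plays it.
On the remaining 2×2 (R2, R3 vs 2, 3):
Let Row play R2 with probability p. Expected payoff against 2: 9p + (-9)(1−p) = 18p − 9; against 3: (-4)p + 9(1−p) = −13p + 9.
Setting these equal: 18p − 9 = −13p + 9 ⇒ 31p = 18 ⇒ p = 18/31, and the value is (18)·(18/31) − 9 = 45/31.
For Column: with q = P(2), equating R2's and R3's payoffs gives 13q − 4 = −18q + 9 ⇒ q = 13/31.

13/31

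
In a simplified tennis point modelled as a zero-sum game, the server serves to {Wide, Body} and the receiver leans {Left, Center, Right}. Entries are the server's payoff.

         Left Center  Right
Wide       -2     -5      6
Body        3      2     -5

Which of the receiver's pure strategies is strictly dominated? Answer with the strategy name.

Left

Center holds the server's payoff strictly below Left in every row: -5 < -2, 2 < 3.
So Left is strictly dominated for the receiver.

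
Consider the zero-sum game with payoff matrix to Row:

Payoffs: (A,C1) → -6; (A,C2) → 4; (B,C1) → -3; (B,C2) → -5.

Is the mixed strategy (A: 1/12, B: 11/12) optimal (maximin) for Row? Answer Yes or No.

Against C1 this mix gives (1/12)·(-6) + (11/12)·(-3) = -13/4.
Against C2 this mix gives (1/12)·4 + (11/12)·(-5) = -17/4.
Column will play C2, holding Row to -17/4. Shifting weight toward the row that does better against C2 would raise this floor (the equalizing mix achieves -7/2 against both C2 and C1), so the proposed strategy is not optimal.

No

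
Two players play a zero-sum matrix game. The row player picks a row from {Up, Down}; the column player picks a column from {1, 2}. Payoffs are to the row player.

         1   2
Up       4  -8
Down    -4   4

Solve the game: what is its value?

Row minima: Up → -8, Down → -4; maximin = -4.
Column maxima: 1 → 4, 2 → 4; minimax = 4.
-4 ≠ 4, so there is no saddle point; optimal play is mixed.
Let the row player play Up with probability p. Expected payoff against 1: 4p + (-4)(1−p) = 8p − 4; against 2: (-8)p + 4(1−p) = −12p + 4.
Setting these equal: 8p − 4 = −12p + 4 ⇒ 20p = 8 ⇒ p = 2/5, and the value is (8)·(2/5) − 4 = -4/5.
For the column player: with q = P(1), equating Up's and Down's payoffs gives 12q − 8 = −8q + 4 ⇒ q = 3/5.

-4/5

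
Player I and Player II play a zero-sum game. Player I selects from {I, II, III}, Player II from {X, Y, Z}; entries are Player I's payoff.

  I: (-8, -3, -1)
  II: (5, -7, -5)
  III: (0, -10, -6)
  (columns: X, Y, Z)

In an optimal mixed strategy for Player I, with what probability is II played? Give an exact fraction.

Row minima: I → -8, II → -7, III → -10; maximin = -7.
Column maxima: X → 5, Y → -3, Z → -1; minimax = -3.
-7 ≠ -3, so there is no saddle point; optimal play is mixed.
III is strictly dominated by II, so Player I never plays it.
Z is strictly dominated by Y (it gives Player I strictly more in every row), so Player II never plays it.
On the remaining 2×2 (I, II vs X, Y):
Let Player I play I with probability p. Expected payoff against X: (-8)p + 5(1−p) = −13p + 5; against Y: (-3)p + (-7)(1−p) = 4p − 7.
Setting these equal: −13p + 5 = 4p − 7 ⇒ −17p = -12 ⇒ p = 12/17, and the value is (-13)·(12/17) + 5 = -71/17.
For Player II: with q = P(X), equating I's and II's payoffs gives −5q − 3 = 12q − 7 ⇒ q = 4/17.

5/17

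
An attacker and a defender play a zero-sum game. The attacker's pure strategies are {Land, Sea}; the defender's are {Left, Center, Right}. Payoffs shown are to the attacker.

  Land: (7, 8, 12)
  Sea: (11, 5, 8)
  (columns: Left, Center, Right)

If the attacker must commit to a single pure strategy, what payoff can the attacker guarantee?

Row minima: Land → 7, Sea → 5.
The best of these is 7.

7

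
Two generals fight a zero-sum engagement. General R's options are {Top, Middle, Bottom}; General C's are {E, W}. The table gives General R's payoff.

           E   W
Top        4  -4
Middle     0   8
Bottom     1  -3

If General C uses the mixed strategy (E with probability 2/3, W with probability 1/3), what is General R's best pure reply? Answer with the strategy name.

Middle

Expected payoff of Top: (2/3)·4 + (1/3)·(-4) = 4/3.
Expected payoff of Middle: (2/3)·0 + (1/3)·8 = 8/3.
Expected payoff of Bottom: (2/3)·1 + (1/3)·(-3) = -1/3.
The largest is 8/3, so General R's best response is Middle.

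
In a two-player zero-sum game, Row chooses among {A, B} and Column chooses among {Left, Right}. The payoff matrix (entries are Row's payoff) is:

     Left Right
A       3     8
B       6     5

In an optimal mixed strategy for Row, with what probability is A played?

1/6

Row minima: A → 3, B → 5; maximin = 5.
Column maxima: Left → 6, Right → 8; minimax = 6.
5 ≠ 6, so there is no saddle point; optimal play is mixed.
Let Row play A with probability p. Expected payoff against Left: 3p + 6(1−p) = −3p + 6; against Right: 8p + 5(1−p) = 3p + 5.
Setting these equal: −3p + 6 = 3p + 5 ⇒ −6p = -1 ⇒ p = 1/6, and the value is (-3)·(1/6) + 6 = 11/2.
For Column: with q = P(Left), equating A's and B's payoffs gives −5q + 8 = q + 5 ⇒ q = 1/2.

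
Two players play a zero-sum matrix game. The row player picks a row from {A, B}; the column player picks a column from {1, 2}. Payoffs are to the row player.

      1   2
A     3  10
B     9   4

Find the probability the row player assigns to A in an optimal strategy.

Row minima: A → 3, B → 4; maximin = 4.
Column maxima: 1 → 9, 2 → 10; minimax = 9.
4 ≠ 9, so there is no saddle point; optimal play is mixed.
Let the row player play A with probability p. Expected payoff against 1: 3p + 9(1−p) = −6p + 9; against 2: 10p + 4(1−p) = 6p + 4.
Setting these equal: −6p + 9 = 6p + 4 ⇒ −12p = -5 ⇒ p = 5/12, and the value is (-6)·(5/12) + 9 = 13/2.
For the column player: with q = P(1), equating A's and B's payoffs gives −7q + 10 = 5q + 4 ⇒ q = 1/2.

5/12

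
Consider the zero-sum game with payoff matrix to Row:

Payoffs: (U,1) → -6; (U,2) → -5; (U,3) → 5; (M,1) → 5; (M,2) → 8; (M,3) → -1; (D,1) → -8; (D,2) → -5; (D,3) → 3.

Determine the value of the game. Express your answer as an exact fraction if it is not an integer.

Row minima: U → -6, M → -1, D → -8; maximin = -1.
Column maxima: 1 → 5, 2 → 8, 3 → 5; minimax = 5.
-1 ≠ 5, so there is no saddle point; optimal play is mixed.
2 is strictly dominated by 1 (it gives Row strictly more in every row), so Column never plays it.
With 2 eliminated, D is strictly dominated by U (U gives Row strictly more in every remaining column), so Row never plays it.
On the remaining 2×2 (U, M vs 1, 3):
Let Row play U with probability p. Expected payoff against 1: (-6)p + 5(1−p) = −11p + 5; against 3: 5p + (-1)(1−p) = 6p − 1.
Setting these equal: −11p + 5 = 6p − 1 ⇒ −17p = -6 ⇒ p = 6/17, and the value is (-11)·(6/17) + 5 = 19/17.
For Column: with q = P(1), equating U's and M's payoffs gives −11q + 5 = 6q − 1 ⇒ q = 6/17.

19/17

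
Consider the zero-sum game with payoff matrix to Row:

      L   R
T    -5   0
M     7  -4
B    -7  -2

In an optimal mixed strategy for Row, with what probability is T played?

Row minima: T → -5, M → -4, B → -7; maximin = -4.
Column maxima: L → 7, R → 0; minimax = 0.
-4 ≠ 0, so there is no saddle point; optimal play is mixed.
B is strictly dominated by T, so Row never plays it.
On the remaining 2×2 (T, M vs L, R):
Let Row play T with probability p. Expected payoff against L: (-5)p + 7(1−p) = −12p + 7; against R: 0p + (-4)(1−p) = 4p − 4.
Setting these equal: −12p + 7 = 4p − 4 ⇒ −16p = -11 ⇒ p = 11/16, and the value is (-12)·(11/16) + 7 = -5/4.
For Column: with q = P(L), equating T's and M's payoffs gives −5q = 11q − 4 ⇒ q = 1/4.

11/16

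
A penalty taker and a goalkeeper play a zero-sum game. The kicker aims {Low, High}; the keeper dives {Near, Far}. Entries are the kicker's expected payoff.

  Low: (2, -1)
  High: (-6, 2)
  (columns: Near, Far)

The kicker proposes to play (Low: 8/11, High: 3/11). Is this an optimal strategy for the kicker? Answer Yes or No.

Yes

Against Near this mix gives (8/11)·2 + (3/11)·(-6) = -2/11.
Against Far this mix gives (8/11)·(-1) + (3/11)·2 = -2/11.
All of the keeper's active replies (Near, Far) yield -2/11, and no column does worse for the kicker. The mix makes the keeper indifferent and guarantees -2/11, so it is optimal.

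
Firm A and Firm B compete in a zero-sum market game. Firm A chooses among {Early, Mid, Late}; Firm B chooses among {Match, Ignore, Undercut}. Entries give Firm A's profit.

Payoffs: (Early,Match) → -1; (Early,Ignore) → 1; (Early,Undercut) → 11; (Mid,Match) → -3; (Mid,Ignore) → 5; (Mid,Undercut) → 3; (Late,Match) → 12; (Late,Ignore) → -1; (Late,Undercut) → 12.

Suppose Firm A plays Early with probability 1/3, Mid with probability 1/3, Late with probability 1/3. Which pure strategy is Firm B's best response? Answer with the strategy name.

If Firm B plays Match, Firm A's expected payoff is (1/3)·(-1) + (1/3)·(-3) + (1/3)·12 = 8/3.
If Firm B plays Ignore, Firm A's expected payoff is (1/3)·1 + (1/3)·5 + (1/3)·(-1) = 5/3.
If Firm B plays Undercut, Firm A's expected payoff is (1/3)·11 + (1/3)·3 + (1/3)·12 = 26/3.
Firm B minimizes Firm A's payoff; the smallest is 5/3, so the best response is Ignore.

Ignore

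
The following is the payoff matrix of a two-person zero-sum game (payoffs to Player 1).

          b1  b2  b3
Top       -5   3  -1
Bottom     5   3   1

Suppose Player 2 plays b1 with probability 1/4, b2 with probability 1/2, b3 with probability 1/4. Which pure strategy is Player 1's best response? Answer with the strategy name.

Bottom

Expected payoff of Top: (1/4)·(-5) + (1/2)·3 + (1/4)·(-1) = 0.
Expected payoff of Bottom: (1/4)·5 + (1/2)·3 + (1/4)·1 = 3.
The largest is 3, so Player 1's best response is Bottom.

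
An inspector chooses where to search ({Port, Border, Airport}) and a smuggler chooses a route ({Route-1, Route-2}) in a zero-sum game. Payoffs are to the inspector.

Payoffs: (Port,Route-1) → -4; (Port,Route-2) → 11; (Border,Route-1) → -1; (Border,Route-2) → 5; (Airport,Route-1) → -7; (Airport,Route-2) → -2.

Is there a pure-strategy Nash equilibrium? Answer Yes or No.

Row minima: Port → -4, Border → -1, Airport → -7; maximin = -1.
Column maxima: Route-1 → -1, Route-2 → 11; minimax = -1.
maximin = minimax = -1, so a saddle point exists.

Yes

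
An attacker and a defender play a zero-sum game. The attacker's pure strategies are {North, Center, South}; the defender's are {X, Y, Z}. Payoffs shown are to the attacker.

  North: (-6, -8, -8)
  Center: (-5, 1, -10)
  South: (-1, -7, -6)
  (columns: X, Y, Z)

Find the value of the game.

-19/3

Row minima: North → -8, Center → -10, South → -7; maximin = -7.
Column maxima: X → -1, Y → 1, Z → -6; minimax = -6.
-7 ≠ -6, so there is no saddle point; optimal play is mixed.
North is strictly dominated by South, so the attacker never plays it.
X is strictly dominated by Z (it gives the attacker strictly more in every row), so the defender never plays it.
On the remaining 2×2 (Center, South vs Y, Z):
Let the attacker play Center with probability p. Expected payoff against Y: 1p + (-7)(1−p) = 8p − 7; against Z: (-10)p + (-6)(1−p) = −4p − 6.
Setting these equal: 8p − 7 = −4p − 6 ⇒ 12p = 1 ⇒ p = 1/12, and the value is (8)·(1/12) − 7 = -19/3.
For the defender: with q = P(Y), equating Center's and South's payoffs gives 11q − 10 = −q − 6 ⇒ q = 1/3.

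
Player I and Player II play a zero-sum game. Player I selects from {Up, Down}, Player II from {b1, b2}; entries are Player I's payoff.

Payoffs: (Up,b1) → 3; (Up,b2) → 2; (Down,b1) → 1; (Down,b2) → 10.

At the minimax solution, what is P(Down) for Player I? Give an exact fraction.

Row minima: Up → 2, Down → 1; maximin = 2.
Column maxima: b1 → 3, b2 → 10; minimax = 3.
2 ≠ 3, so there is no saddle point; optimal play is mixed.
Let Player I play Up with probability p. Expected payoff against b1: 3p + 1(1−p) = 2p + 1; against b2: 2p + 10(1−p) = −8p + 10.
Setting these equal: 2p + 1 = −8p + 10 ⇒ 10p = 9 ⇒ p = 9/10, and the value is (2)·(9/10) + 1 = 14/5.
For Player II: with q = P(b1), equating Up's and Down's payoffs gives q + 2 = −9q + 10 ⇒ q = 4/5.

1/10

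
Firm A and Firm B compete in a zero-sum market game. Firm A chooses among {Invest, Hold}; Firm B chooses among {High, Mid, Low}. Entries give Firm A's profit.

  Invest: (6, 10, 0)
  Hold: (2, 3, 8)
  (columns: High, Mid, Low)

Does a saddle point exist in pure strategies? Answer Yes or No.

Row minima: Invest → 0, Hold → 2; maximin = 2.
Column maxima: High → 6, Mid → 10, Low → 8; minimax = 6.
2 ≠ 6, so no pure-strategy equilibrium exists.

No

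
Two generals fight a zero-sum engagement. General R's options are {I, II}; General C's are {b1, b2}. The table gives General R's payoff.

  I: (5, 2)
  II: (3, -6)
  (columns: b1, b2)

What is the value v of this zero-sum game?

2

Row minima: I → 2, II → -6; maximin = 2.
Column maxima: b1 → 5, b2 → 2; minimax = 2.
Since maximin = minimax = 2, there is a saddle point and the value is 2.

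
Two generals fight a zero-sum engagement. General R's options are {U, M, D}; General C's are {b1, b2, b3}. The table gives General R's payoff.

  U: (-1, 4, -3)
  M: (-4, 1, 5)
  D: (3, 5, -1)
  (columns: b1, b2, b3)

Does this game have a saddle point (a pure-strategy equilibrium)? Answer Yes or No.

No

Row minima: U → -3, M → -4, D → -1; maximin = -1.
Column maxima: b1 → 3, b2 → 5, b3 → 5; minimax = 3.
-1 ≠ 3, so no pure-strategy equilibrium exists.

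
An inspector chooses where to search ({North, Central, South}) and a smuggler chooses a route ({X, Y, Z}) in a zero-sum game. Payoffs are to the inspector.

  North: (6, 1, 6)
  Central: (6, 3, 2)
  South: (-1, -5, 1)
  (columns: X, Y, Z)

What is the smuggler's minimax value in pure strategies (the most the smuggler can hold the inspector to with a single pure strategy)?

3

Column maxima: X → 6, Y → 3, Z → 6.
The smallest of these is 3.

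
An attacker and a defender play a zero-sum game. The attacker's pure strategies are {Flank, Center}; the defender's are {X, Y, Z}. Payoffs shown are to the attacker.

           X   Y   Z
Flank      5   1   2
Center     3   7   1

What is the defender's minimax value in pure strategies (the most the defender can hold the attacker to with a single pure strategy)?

2

Column maxima: X → 5, Y → 7, Z → 2.
The smallest of these is 2.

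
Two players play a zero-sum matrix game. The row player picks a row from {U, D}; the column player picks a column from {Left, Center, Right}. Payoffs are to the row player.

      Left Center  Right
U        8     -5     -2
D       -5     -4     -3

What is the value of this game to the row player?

Row minima: U → -5, D → -5; maximin = -5.
Column maxima: Left → 8, Center → -4, Right → -2; minimax = -4.
-5 ≠ -4, so there is no saddle point; optimal play is mixed.
Right is strictly dominated by Center (it gives the row player strictly more in every row), so the column player never plays it.
On the remaining 2×2 (U, D vs Left, Center):
Let the row player play U with probability p. Expected payoff against Left: 8p + (-5)(1−p) = 13p − 5; against Center: (-5)p + (-4)(1−p) = −p − 4.
Setting these equal: 13p − 5 = −p − 4 ⇒ 14p = 1 ⇒ p = 1/14, and the value is (13)·(1/14) − 5 = -57/14.
For the column player: with q = P(Left), equating U's and D's payoffs gives 13q − 5 = −q − 4 ⇒ q = 1/14.

-57/14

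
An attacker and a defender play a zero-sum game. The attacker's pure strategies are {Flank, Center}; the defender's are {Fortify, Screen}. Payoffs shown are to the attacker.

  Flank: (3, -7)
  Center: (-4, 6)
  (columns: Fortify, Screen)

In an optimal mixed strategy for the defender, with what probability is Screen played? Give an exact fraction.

7/20

Row minima: Flank → -7, Center → -4; maximin = -4.
Column maxima: Fortify → 3, Screen → 6; minimax = 3.
-4 ≠ 3, so there is no saddle point; optimal play is mixed.
Let the attacker play Flank with probability p. Expected payoff against Fortify: 3p + (-4)(1−p) = 7p − 4; against Screen: (-7)p + 6(1−p) = −13p + 6.
Setting these equal: 7p − 4 = −13p + 6 ⇒ 20p = 10 ⇒ p = 1/2, and the value is (7)·(1/2) − 4 = -1/2.
For the defender: with q = P(Fortify), equating Flank's and Center's payoffs gives 10q − 7 = −10q + 6 ⇒ q = 13/20.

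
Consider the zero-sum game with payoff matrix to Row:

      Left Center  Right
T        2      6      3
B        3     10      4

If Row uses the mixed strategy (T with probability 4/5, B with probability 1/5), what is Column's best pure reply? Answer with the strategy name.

Left

If Column plays Left, Row's expected payoff is (4/5)·2 + (1/5)·3 = 11/5.
If Column plays Center, Row's expected payoff is (4/5)·6 + (1/5)·10 = 34/5.
If Column plays Right, Row's expected payoff is (4/5)·3 + (1/5)·4 = 16/5.
Column minimizes Row's payoff; the smallest is 11/5, so the best response is Left.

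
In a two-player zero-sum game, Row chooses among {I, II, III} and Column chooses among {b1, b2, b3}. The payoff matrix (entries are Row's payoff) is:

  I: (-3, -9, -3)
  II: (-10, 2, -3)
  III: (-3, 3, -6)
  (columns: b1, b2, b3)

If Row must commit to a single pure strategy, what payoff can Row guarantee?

-6

Row minima: I → -9, II → -10, III → -6.
The best of these is -6.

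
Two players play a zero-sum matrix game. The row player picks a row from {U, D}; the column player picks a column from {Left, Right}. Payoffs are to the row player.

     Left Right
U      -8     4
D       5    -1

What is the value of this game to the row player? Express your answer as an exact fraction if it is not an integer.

2/3

Row minima: U → -8, D → -1; maximin = -1.
Column maxima: Left → 5, Right → 4; minimax = 4.
-1 ≠ 4, so there is no saddle point; optimal play is mixed.
Let the row player play U with probability p. Expected payoff against Left: (-8)p + 5(1−p) = −13p + 5; against Right: 4p + (-1)(1−p) = 5p − 1.
Setting these equal: −13p + 5 = 5p − 1 ⇒ −18p = -6 ⇒ p = 1/3, and the value is (-13)·(1/3) + 5 = 2/3.
For the column player: with q = P(Left), equating U's and D's payoffs gives −12q + 4 = 6q − 1 ⇒ q = 5/18.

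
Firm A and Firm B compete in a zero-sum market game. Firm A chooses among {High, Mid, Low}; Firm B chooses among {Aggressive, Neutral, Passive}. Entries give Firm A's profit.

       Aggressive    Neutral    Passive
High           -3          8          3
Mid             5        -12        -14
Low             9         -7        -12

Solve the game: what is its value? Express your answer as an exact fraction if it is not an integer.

Row minima: High → -3, Mid → -14, Low → -12; maximin = -3.
Column maxima: Aggressive → 9, Neutral → 8, Passive → 3; minimax = 3.
-3 ≠ 3, so there is no saddle point; optimal play is mixed.
Mid is strictly dominated by Low, so Firm A never plays it.
Neutral is strictly dominated by Passive (it gives Firm A strictly more in every row), so Firm B never plays it.
On the remaining 2×2 (High, Low vs Aggressive, Passive):
Let Firm A play High with probability p. Expected payoff against Aggressive: (-3)p + 9(1−p) = −12p + 9; against Passive: 3p + (-12)(1−p) = 15p − 12.
Setting these equal: −12p + 9 = 15p − 12 ⇒ −27p = -21 ⇒ p = 7/9, and the value is (-12)·(7/9) + 9 = -1/3.
For Firm B: with q = P(Aggressive), equating High's and Low's payoffs gives −6q + 3 = 21q − 12 ⇒ q = 5/9.

-1/3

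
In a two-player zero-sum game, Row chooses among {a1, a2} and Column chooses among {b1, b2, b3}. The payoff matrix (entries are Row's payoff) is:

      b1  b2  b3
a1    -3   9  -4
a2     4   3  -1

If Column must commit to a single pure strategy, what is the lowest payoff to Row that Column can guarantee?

-1

Column maxima: b1 → 4, b2 → 9, b3 → -1.
The smallest of these is -1.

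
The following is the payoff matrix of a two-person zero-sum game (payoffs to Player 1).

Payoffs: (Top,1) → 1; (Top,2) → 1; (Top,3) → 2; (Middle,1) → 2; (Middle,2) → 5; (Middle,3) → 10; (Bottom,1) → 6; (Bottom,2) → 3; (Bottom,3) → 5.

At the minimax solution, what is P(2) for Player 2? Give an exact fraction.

Row minima: Top → 1, Middle → 2, Bottom → 3; maximin = 3.
Column maxima: 1 → 6, 2 → 5, 3 → 10; minimax = 5.
3 ≠ 5, so there is no saddle point; optimal play is mixed.
Top is strictly dominated by Middle, so Player 1 never plays it.
3 is strictly dominated by 2 (it gives Player 1 strictly more in every row), so Player 2 never plays it.
On the remaining 2×2 (Middle, Bottom vs 1, 2):
Let Player 1 play Middle with probability p. Expected payoff against 1: 2p + 6(1−p) = −4p + 6; against 2: 5p + 3(1−p) = 2p + 3.
Setting these equal: −4p + 6 = 2p + 3 ⇒ −6p = -3 ⇒ p = 1/2, and the value is (-4)·(1/2) + 6 = 4.
For Player 2: with q = P(1), equating Middle's and Bottom's payoffs gives −3q + 5 = 3q + 3 ⇒ q = 1/3.

2/3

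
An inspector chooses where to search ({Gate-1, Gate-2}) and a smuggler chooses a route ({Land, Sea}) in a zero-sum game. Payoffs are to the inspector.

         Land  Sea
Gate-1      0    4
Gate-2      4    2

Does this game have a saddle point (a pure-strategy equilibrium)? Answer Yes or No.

No

Row minima: Gate-1 → 0, Gate-2 → 2; maximin = 2.
Column maxima: Land → 4, Sea → 4; minimax = 4.
2 ≠ 4, so no pure-strategy equilibrium exists.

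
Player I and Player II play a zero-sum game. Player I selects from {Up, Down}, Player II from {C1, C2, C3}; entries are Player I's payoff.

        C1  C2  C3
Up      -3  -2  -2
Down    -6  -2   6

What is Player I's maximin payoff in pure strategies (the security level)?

Row minima: Up → -3, Down → -6.
The best of these is -3.

-3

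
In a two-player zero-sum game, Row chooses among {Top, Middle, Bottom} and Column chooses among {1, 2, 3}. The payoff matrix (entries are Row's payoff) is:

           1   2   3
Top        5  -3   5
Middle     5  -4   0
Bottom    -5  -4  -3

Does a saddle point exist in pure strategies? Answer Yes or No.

Yes

Row minima: Top → -3, Middle → -4, Bottom → -5; maximin = -3.
Column maxima: 1 → 5, 2 → -3, 3 → 5; minimax = -3.
maximin = minimax = -3, so a saddle point exists.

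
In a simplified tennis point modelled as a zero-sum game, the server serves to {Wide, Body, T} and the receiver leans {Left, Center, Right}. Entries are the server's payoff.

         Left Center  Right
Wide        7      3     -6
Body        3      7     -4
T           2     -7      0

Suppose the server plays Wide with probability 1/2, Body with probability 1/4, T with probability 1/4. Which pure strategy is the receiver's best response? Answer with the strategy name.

If the receiver plays Left, the server's expected payoff is (1/2)·7 + (1/4)·3 + (1/4)·2 = 19/4.
If the receiver plays Center, the server's expected payoff is (1/2)·3 + (1/4)·7 + (1/4)·(-7) = 3/2.
If the receiver plays Right, the server's expected payoff is (1/2)·(-6) + (1/4)·(-4) + (1/4)·0 = -4.
The receiver minimizes the server's payoff; the smallest is -4, so the best response is Right.

Right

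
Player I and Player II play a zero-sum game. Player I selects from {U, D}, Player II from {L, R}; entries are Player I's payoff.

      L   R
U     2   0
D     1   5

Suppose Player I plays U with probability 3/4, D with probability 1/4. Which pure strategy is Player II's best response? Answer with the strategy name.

R

If Player II plays L, Player I's expected payoff is (3/4)·2 + (1/4)·1 = 7/4.
If Player II plays R, Player I's expected payoff is (3/4)·0 + (1/4)·5 = 5/4.
Player II minimizes Player I's payoff; the smallest is 5/4, so the best response is R.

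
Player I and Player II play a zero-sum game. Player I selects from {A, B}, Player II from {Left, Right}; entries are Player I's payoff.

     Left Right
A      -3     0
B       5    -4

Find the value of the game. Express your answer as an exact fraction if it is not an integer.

Row minima: A → -3, B → -4; maximin = -3.
Column maxima: Left → 5, Right → 0; minimax = 0.
-3 ≠ 0, so there is no saddle point; optimal play is mixed.
Let Player I play A with probability p. Expected payoff against Left: (-3)p + 5(1−p) = −8p + 5; against Right: 0p + (-4)(1−p) = 4p − 4.
Setting these equal: −8p + 5 = 4p − 4 ⇒ −12p = -9 ⇒ p = 3/4, and the value is (-8)·(3/4) + 5 = -1.
For Player II: with q = P(Left), equating A's and B's payoffs gives −3q = 9q − 4 ⇒ q = 1/3.

-1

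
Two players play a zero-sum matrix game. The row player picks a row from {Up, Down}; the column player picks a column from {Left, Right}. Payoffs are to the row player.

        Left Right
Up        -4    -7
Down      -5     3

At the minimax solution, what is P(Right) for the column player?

Row minima: Up → -7, Down → -5; maximin = -5.
Column maxima: Left → -4, Right → 3; minimax = -4.
-5 ≠ -4, so there is no saddle point; optimal play is mixed.
Let the row player play Up with probability p. Expected payoff against Left: (-4)p + (-5)(1−p) = p − 5; against Right: (-7)p + 3(1−p) = −10p + 3.
Setting these equal: p − 5 = −10p + 3 ⇒ 11p = 8 ⇒ p = 8/11, and the value is (1)·(8/11) − 5 = -47/11.
For the column player: with q = P(Left), equating Up's and Down's payoffs gives 3q − 7 = −8q + 3 ⇒ q = 10/11.

1/11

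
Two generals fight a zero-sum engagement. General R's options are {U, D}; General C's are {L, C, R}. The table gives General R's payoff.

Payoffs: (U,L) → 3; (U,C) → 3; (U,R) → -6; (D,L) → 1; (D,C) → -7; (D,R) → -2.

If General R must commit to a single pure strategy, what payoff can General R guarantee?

-6

Row minima: U → -6, D → -7.
The best of these is -6.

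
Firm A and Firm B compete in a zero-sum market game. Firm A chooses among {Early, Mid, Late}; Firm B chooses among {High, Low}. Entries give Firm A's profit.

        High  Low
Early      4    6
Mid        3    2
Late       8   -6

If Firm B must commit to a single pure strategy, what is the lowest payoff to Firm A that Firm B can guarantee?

6

Column maxima: High → 8, Low → 6.
The smallest of these is 6.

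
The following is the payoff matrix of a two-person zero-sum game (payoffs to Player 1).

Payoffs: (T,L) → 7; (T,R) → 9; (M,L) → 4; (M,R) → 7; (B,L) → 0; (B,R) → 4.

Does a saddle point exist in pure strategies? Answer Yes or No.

Yes

Row minima: T → 7, M → 4, B → 0; maximin = 7.
Column maxima: L → 7, R → 9; minimax = 7.
maximin = minimax = 7, so a saddle point exists.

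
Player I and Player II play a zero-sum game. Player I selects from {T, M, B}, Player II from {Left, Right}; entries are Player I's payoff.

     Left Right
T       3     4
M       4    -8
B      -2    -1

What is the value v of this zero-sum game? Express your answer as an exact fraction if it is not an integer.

40/13

Row minima: T → 3, M → -8, B → -2; maximin = 3.
Column maxima: Left → 4, Right → 4; minimax = 4.
3 ≠ 4, so there is no saddle point; optimal play is mixed.
B is strictly dominated by T, so Player I never plays it.
On the remaining 2×2 (T, M vs Left, Right):
Let Player I play T with probability p. Expected payoff against Left: 3p + 4(1−p) = −p + 4; against Right: 4p + (-8)(1−p) = 12p − 8.
Setting these equal: −p + 4 = 12p − 8 ⇒ −13p = -12 ⇒ p = 12/13, and the value is (-1)·(12/13) + 4 = 40/13.
For Player II: with q = P(Left), equating T's and M's payoffs gives −q + 4 = 12q − 8 ⇒ q = 12/13.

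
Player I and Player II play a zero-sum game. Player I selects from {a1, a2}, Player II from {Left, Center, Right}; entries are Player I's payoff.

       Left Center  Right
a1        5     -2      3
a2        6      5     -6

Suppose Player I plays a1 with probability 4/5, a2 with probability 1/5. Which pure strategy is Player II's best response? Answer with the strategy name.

If Player II plays Left, Player I's expected payoff is (4/5)·5 + (1/5)·6 = 26/5.
If Player II plays Center, Player I's expected payoff is (4/5)·(-2) + (1/5)·5 = -3/5.
If Player II plays Right, Player I's expected payoff is (4/5)·3 + (1/5)·(-6) = 6/5.
Player II minimizes Player I's payoff; the smallest is -3/5, so the best response is Center.

Center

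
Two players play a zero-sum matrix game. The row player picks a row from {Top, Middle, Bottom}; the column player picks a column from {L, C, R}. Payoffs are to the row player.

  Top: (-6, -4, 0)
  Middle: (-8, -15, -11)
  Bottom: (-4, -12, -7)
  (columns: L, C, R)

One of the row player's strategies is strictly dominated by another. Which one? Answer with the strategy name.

Middle

Top gives a strictly higher payoff than Middle against every column: -6 > -8, -4 > -15, 0 > -11.
So Middle is strictly dominated and the row player never plays it.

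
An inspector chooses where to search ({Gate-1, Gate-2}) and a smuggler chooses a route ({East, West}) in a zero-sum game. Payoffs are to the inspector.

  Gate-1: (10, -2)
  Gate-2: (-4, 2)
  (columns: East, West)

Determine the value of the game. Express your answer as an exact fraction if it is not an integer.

Row minima: Gate-1 → -2, Gate-2 → -4; maximin = -2.
Column maxima: East → 10, West → 2; minimax = 2.
-2 ≠ 2, so there is no saddle point; optimal play is mixed.
Let the inspector play Gate-1 with probability p. Expected payoff against East: 10p + (-4)(1−p) = 14p − 4; against West: (-2)p + 2(1−p) = −4p + 2.
Setting these equal: 14p − 4 = −4p + 2 ⇒ 18p = 6 ⇒ p = 1/3, and the value is (14)·(1/3) − 4 = 2/3.
For the smuggler: with q = P(East), equating Gate-1's and Gate-2's payoffs gives 12q − 2 = −6q + 2 ⇒ q = 2/9.

2/3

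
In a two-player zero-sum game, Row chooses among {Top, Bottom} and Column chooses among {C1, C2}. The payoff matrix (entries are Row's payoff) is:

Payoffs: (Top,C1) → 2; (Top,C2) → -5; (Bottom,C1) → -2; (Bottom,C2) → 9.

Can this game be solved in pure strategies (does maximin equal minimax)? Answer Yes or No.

No

Row minima: Top → -5, Bottom → -2; maximin = -2.
Column maxima: C1 → 2, C2 → 9; minimax = 2.
-2 ≠ 2, so no pure-strategy equilibrium exists.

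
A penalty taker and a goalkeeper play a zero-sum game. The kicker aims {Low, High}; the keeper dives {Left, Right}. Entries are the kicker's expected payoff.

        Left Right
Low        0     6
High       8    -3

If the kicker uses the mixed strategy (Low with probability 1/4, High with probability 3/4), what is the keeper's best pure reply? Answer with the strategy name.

If the keeper plays Left, the kicker's expected payoff is (1/4)·0 + (3/4)·8 = 6.
If the keeper plays Right, the kicker's expected payoff is (1/4)·6 + (3/4)·(-3) = -3/4.
The keeper minimizes the kicker's payoff; the smallest is -3/4, so the best response is Right.

Right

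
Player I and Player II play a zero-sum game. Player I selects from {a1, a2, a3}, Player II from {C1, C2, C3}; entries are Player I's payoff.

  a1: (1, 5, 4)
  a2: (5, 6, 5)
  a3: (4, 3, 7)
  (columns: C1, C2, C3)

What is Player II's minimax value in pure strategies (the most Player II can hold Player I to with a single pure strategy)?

5

Column maxima: C1 → 5, C2 → 6, C3 → 7.
The smallest of these is 5.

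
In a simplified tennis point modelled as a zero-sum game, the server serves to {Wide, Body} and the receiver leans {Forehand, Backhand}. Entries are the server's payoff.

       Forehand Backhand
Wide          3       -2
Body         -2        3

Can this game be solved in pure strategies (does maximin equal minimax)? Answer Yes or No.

Row minima: Wide → -2, Body → -2; maximin = -2.
Column maxima: Forehand → 3, Backhand → 3; minimax = 3.
-2 ≠ 3, so no pure-strategy equilibrium exists.

No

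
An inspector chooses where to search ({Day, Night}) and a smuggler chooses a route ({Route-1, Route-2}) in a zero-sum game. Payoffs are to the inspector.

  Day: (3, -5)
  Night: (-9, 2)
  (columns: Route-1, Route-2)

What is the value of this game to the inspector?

Row minima: Day → -5, Night → -9; maximin = -5.
Column maxima: Route-1 → 3, Route-2 → 2; minimax = 2.
-5 ≠ 2, so there is no saddle point; optimal play is mixed.
Let the inspector play Day with probability p. Expected payoff against Route-1: 3p + (-9)(1−p) = 12p − 9; against Route-2: (-5)p + 2(1−p) = −7p + 2.
Setting these equal: 12p − 9 = −7p + 2 ⇒ 19p = 11 ⇒ p = 11/19, and the value is (12)·(11/19) − 9 = -39/19.
For the smuggler: with q = P(Route-1), equating Day's and Night's payoffs gives 8q − 5 = −11q + 2 ⇒ q = 7/19.

-39/19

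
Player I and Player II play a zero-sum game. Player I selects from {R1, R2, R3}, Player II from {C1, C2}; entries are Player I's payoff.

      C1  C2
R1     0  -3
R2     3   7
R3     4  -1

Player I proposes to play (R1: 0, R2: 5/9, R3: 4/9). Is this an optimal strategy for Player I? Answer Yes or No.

Against C1 this mix gives (5/9)·3 + (4/9)·4 = 31/9.
Against C2 this mix gives (5/9)·7 + (4/9)·(-1) = 31/9.
All of Player II's active replies (C1, C2) yield 31/9, and no column does worse for Player I. The mix makes Player II indifferent and guarantees 31/9, so it is optimal.

Yes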